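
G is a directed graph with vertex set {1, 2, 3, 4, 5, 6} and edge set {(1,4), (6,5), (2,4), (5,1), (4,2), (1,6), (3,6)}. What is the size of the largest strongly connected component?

{1, 5, 6} are all mutually reachable — one SCC of size 3.
{2, 4} are all mutually reachable — one SCC of size 2.
{3} is an SCC by itself.
The largest has 3 vertices.

3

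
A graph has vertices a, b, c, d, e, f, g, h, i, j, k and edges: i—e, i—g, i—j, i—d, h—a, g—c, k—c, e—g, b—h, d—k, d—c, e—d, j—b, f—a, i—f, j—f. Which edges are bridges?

The edges on the cycle i-e-d-i are not bridges since each lies on that cycle.
Every edge lies on some cycle, so there are no bridges.

none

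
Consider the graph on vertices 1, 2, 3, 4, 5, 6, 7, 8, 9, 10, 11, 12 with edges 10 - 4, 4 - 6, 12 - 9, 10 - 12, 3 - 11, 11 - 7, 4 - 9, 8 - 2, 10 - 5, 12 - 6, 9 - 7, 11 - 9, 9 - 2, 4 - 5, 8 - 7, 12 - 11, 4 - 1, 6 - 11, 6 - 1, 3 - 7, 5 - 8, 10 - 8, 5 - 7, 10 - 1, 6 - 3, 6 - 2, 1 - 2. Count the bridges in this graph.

The edges on the cycle 6-3-11-6 are not bridges since each lies on that cycle.
Every edge lies on some cycle, so there are no bridges.

0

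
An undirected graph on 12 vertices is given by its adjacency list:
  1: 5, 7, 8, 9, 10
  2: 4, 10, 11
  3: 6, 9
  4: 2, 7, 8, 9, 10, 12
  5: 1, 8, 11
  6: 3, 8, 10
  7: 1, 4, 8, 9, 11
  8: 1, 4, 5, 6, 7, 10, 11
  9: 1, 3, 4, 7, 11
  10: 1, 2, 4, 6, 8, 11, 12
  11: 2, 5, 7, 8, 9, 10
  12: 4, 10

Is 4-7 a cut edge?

No

After removing 4-7, the path 4-9-7 still connects them, so the edge is not a bridge.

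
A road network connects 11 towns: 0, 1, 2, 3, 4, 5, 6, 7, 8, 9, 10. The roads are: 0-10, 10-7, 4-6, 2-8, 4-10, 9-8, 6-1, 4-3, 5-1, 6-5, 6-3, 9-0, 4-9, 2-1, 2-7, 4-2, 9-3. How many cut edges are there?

The edges on the cycle 4-2-1-5-6-4 are not bridges since each lies on that cycle.
Every edge lies on some cycle, so there are no bridges.

0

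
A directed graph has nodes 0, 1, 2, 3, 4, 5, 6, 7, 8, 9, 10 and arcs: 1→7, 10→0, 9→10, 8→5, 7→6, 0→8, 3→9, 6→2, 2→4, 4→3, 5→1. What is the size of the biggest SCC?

{0, 1, 2, 3, 4, 5, 6, 7, 8, 9, 10} are all mutually reachable — one SCC of size 11.
The largest has 11 vertices.

11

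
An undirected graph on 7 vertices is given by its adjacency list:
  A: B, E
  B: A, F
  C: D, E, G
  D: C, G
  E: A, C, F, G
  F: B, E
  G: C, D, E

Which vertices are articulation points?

Removing E increases the component count from 1 to 2, so E is a cut vertex.
By contrast removing G leaves 1 component; it is not a cut vertex. No other vertex is a cut vertex either.

E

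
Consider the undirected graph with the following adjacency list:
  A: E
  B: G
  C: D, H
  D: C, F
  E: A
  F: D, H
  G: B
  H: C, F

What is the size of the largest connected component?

4

Starting from A we can reach A, E. That is one component of size 2.
Starting from B we can reach B, G. That is one component of size 2.
Starting from C we can reach C, D, F, H. That is one component of size 4.
The largest has 4 vertices.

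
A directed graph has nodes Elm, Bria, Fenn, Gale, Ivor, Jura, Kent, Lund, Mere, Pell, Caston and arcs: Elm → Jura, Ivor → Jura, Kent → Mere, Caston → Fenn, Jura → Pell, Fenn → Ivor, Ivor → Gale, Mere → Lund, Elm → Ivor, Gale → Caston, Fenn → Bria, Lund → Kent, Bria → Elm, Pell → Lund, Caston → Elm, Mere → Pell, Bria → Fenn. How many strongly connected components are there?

3

{Elm, Bria, Fenn, Gale, Ivor, Caston} are all mutually reachable — one SCC of size 6.
{Kent, Lund, Mere, Pell} are all mutually reachable — one SCC of size 4.
{Jura} is an SCC by itself.
That gives 3 strongly connected components.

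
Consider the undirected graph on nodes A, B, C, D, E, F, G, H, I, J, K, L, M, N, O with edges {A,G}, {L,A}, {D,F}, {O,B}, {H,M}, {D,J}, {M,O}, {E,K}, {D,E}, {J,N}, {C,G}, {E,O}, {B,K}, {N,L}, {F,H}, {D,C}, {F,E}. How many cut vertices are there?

1

Removing D increases the component count from 2 to 3, so D is a cut vertex.
By contrast removing C leaves 2 components; it is not a cut vertex. No other vertex is a cut vertex either.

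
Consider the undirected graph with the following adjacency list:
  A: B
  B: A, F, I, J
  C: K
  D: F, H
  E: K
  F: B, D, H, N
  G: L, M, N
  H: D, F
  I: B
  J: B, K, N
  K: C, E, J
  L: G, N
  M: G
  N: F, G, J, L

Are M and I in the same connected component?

Yes

From M we can reach A, B, C, D, E, F, G, H, I, J, K, L, M, N, which includes I.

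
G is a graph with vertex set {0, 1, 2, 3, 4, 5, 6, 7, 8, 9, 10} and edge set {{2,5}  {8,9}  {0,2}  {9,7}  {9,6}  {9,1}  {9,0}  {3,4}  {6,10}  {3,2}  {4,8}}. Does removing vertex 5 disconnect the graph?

Deleting 5 leaves 1 component (was 1), so 5 is not a cut vertex.

No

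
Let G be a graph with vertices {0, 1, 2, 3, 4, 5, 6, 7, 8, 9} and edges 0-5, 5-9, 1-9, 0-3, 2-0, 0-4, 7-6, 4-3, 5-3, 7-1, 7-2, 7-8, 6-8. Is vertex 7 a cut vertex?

Yes

Deleting 7 raises the number of components from 1 to 2, so 7 is a cut vertex.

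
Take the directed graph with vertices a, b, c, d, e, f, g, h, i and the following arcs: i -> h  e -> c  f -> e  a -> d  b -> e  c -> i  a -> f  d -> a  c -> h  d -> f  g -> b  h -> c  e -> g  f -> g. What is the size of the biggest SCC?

3

{c, h, i} are all mutually reachable — one SCC of size 3.
{b, e, g} are all mutually reachable — one SCC of size 3.
{a, d} are all mutually reachable — one SCC of size 2.
{f} is an SCC by itself.
The largest has 3 vertices.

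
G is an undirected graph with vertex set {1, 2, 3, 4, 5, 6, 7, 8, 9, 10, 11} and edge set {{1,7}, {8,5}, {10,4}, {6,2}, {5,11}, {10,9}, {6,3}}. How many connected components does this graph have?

Starting from 1 we can reach 1, 7. That is one component of size 2.
Starting from 4 we can reach 4, 9, 10. That is one component of size 3.
Starting from 5 we can reach 5, 8, 11. That is one component of size 3.
Starting from 2 we can reach 2, 3, 6. That is one component of size 3.
Total: 4 components.

4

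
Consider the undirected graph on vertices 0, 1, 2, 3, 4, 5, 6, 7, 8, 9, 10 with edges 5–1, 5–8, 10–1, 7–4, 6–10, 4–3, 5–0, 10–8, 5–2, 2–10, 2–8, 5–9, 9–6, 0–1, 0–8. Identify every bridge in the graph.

The edges on the cycle 5-9-6-10-2-5 are not bridges since each lies on that cycle.
But removing 7–4 disconnects 7 from 4; removing 4–3 disconnects 4 from 3 — these are bridges.

3-4, 4-7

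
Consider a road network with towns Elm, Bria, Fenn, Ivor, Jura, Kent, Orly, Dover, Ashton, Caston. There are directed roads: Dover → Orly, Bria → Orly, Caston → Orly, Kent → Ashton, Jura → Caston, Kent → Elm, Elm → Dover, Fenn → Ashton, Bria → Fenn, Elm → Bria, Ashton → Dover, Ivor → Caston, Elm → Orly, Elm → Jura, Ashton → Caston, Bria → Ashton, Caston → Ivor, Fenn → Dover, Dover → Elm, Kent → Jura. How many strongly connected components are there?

{Elm, Bria, Fenn, Dover, Ashton} are all mutually reachable — one SCC of size 5.
{Ivor, Caston} are all mutually reachable — one SCC of size 2.
{Jura} is an SCC by itself.
{Kent} is an SCC by itself.
{Orly} is an SCC by itself.
That gives 5 strongly connected components.

5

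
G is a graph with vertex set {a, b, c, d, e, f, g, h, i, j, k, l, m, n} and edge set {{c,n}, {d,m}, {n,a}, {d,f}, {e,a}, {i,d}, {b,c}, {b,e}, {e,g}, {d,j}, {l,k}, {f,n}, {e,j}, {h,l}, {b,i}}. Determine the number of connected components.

2

Starting from h we can reach h, k, l. That is one component of size 3.
Starting from a we can reach a, b, c, d, e, f, g, i, j, m, n. That is one component of size 11.
Total: 2 components.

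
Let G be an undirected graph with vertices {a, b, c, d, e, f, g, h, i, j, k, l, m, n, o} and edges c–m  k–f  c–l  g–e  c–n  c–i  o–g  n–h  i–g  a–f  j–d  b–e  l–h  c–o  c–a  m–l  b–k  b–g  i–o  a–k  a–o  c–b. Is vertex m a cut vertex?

Deleting m leaves 2 components (was 2), so m is not a cut vertex.

No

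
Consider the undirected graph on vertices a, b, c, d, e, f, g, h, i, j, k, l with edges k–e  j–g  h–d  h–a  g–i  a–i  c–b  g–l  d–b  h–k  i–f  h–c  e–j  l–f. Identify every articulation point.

Removing h increases the component count from 1 to 2, so h is a cut vertex.
By contrast removing b leaves 1 component; it is not a cut vertex. No other vertex is a cut vertex either.

h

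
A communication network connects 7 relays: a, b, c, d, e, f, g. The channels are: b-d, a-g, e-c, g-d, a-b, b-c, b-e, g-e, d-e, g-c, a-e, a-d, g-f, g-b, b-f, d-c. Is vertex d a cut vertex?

No

Deleting d leaves 1 component (was 1) (its neighbors a, b, c, e, g remain connected to each other), so d is not a cut vertex.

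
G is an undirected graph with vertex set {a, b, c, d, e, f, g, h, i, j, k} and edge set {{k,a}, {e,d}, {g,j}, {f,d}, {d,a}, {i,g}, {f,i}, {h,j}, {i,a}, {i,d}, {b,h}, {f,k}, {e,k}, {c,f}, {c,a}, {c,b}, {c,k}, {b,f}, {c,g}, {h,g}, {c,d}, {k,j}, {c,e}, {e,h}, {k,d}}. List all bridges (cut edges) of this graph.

The edges on the cycle c-b-f-k-j-h-e-c are not bridges since each lies on that cycle.
Every edge lies on some cycle, so there are no bridges.

none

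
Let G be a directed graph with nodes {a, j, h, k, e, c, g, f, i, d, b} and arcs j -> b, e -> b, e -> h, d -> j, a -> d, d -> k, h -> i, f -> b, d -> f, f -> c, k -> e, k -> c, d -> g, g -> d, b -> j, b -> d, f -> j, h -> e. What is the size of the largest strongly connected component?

{b, d, e, f, g, h, j, k} are all mutually reachable — one SCC of size 8.
{i} is an SCC by itself.
{a} is an SCC by itself.
{c} is an SCC by itself.
The largest has 8 vertices.

8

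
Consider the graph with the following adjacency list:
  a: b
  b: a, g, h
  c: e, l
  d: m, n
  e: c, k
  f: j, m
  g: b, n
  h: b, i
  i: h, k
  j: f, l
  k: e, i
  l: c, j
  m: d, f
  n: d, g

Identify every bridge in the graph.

a-b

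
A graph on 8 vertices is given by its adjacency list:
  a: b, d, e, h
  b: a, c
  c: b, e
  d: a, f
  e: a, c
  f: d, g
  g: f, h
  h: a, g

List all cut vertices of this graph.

a

Removing a increases the component count from 1 to 2, so a is a cut vertex.
By contrast removing e leaves 1 component; it is not a cut vertex. No other vertex is a cut vertex either.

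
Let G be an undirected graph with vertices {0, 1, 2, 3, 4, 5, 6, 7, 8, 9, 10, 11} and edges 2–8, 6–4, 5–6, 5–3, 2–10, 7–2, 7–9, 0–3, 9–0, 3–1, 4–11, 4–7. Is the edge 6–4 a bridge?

After removing 6–4, the path 6-5-3-0-9-7-4 still connects them, so the edge is not a bridge.

No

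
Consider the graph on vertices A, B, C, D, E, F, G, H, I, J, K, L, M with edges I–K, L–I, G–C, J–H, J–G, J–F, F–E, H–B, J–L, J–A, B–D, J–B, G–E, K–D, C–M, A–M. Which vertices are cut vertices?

Removing J increases the component count from 1 to 2, so J is a cut vertex.
By contrast removing G leaves 1 component; it is not a cut vertex. No other vertex is a cut vertex either.

J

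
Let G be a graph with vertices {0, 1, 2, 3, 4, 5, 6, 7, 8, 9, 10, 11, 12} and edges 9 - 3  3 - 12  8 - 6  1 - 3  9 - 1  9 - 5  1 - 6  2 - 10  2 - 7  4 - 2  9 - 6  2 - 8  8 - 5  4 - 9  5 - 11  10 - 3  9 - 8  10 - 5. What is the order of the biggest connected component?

12

0 is isolated — a component by itself.
Starting from 1 we can reach 1, 2, 3, 4, 5, 6, 7, 8, 9, 10, 11, 12. That is one component of size 12.
The largest has 12 vertices.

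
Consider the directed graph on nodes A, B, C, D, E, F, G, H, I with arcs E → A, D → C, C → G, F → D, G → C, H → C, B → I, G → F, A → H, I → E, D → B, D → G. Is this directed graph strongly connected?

Yes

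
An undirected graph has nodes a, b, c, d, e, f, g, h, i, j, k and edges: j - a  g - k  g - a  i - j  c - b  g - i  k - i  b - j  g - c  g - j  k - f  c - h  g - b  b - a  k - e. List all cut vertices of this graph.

c, k

Removing c increases the component count from 2 to 3, so c is a cut vertex.
Removing k increases the component count from 2 to 4, so k is a cut vertex.
By contrast removing a leaves 2 components; it is not a cut vertex. No other vertex is a cut vertex either.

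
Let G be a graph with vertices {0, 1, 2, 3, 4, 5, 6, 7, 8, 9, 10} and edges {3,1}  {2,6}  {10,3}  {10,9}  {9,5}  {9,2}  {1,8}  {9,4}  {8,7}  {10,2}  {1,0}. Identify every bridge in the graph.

0-1, 1-3, 1-8, 10-3, 2-6, 4-9, 5-9, 7-8

The edges on the cycle 10-9-2-10 are not bridges since each lies on that cycle.
But removing 1–8 disconnects 1 from 8; removing 4–9 disconnects 4 from 9; removing 0–1 disconnects 0 from 1; removing 5–9 disconnects 5 from 9 — these are bridges.
In total 8 edges are bridges.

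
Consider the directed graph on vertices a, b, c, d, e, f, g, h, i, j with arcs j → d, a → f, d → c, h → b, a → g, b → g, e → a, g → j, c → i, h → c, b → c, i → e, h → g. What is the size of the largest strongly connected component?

{a, c, d, e, g, i, j} are all mutually reachable — one SCC of size 7.
{f} is an SCC by itself.
{h} is an SCC by itself.
{b} is an SCC by itself.
The largest has 7 vertices.

7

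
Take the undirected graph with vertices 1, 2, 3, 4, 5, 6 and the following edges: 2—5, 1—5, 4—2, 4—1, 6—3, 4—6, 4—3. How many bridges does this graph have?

The edges on the cycle 4-6-3-4 are not bridges since each lies on that cycle.
Every edge lies on some cycle, so there are no bridges.

0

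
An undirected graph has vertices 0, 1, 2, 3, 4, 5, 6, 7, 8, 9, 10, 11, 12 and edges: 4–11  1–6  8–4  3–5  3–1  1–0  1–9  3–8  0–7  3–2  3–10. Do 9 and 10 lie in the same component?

Yes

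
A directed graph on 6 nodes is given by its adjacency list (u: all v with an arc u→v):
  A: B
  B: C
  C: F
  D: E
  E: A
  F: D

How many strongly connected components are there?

1

{A, B, C, D, E, F} are all mutually reachable — one SCC of size 6.
That gives 1 strongly connected component.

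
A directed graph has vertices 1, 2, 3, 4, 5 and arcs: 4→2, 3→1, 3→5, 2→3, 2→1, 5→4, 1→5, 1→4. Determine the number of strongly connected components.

{1, 2, 3, 4, 5} are all mutually reachable — one SCC of size 5.
That gives 1 strongly connected component.

1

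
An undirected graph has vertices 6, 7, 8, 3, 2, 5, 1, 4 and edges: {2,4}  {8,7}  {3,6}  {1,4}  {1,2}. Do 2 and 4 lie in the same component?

Yes

From 2 we can reach 1, 2, 4, which includes 4.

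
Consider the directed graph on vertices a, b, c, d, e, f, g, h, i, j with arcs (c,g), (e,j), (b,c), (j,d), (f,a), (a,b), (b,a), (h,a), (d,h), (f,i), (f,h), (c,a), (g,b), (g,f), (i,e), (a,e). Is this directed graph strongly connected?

Yes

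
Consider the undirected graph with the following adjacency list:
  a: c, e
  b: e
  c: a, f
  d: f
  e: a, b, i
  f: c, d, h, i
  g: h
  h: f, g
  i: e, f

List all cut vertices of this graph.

Removing e increases the component count from 1 to 2, so e is a cut vertex.
Removing f increases the component count from 1 to 3, so f is a cut vertex.
Removing h increases the component count from 1 to 2, so h is a cut vertex.
By contrast removing i leaves 1 component; it is not a cut vertex. No other vertex is a cut vertex either.

e, f, h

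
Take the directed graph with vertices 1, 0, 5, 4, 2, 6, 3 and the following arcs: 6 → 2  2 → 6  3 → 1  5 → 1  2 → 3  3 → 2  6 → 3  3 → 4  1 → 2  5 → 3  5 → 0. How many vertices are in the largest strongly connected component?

4

{1, 2, 3, 6} are all mutually reachable — one SCC of size 4.
{4} is an SCC by itself.
{5} is an SCC by itself.
{0} is an SCC by itself.
The largest has 4 vertices.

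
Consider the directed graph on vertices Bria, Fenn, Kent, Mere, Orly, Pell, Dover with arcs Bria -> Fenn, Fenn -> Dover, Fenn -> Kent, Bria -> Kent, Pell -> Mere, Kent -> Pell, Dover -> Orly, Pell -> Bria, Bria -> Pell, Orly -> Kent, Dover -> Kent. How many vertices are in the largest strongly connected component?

{Bria, Fenn, Kent, Orly, Pell, Dover} are all mutually reachable — one SCC of size 6.
{Mere} is an SCC by itself.
The largest has 6 vertices.

6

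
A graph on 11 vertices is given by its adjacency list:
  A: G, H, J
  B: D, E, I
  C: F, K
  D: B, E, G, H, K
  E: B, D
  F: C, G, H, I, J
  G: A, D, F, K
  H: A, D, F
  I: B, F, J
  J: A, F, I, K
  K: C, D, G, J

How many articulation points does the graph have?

0

Removing C, for instance, still leaves 1 component. No single vertex removal increases the component count — the graph has no articulation points.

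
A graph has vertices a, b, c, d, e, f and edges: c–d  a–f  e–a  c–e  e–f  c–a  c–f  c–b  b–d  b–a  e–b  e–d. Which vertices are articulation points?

Removing a, for instance, still leaves 1 component. No single vertex removal increases the component count — the graph has no articulation points.

none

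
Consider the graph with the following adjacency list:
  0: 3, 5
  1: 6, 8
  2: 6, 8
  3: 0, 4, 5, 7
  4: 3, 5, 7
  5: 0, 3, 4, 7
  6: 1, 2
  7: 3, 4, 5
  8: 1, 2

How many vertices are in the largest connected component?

Starting from 1 we can reach 1, 2, 6, 8. That is one component of size 4.
Starting from 0 we can reach 0, 3, 4, 5, 7. That is one component of size 5.
The largest has 5 vertices.

5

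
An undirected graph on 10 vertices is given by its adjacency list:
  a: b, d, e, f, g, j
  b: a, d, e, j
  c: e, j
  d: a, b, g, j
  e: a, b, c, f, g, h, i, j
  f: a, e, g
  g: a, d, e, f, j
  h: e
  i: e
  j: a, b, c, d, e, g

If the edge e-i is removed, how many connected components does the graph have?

2

Before removal there is 1 component.
e-i is a bridge — removing it separates e's side from i's side.
After removal: 2 components.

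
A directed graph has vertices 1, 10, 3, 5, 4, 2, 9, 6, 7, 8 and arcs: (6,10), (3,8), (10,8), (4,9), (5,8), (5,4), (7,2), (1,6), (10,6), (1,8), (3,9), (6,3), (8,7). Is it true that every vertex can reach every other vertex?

No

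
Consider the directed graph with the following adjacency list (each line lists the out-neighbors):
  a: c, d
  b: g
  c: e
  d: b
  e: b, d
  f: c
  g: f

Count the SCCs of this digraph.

2

{b, c, d, e, f, g} are all mutually reachable — one SCC of size 6.
{a} is an SCC by itself.
That gives 2 strongly connected components.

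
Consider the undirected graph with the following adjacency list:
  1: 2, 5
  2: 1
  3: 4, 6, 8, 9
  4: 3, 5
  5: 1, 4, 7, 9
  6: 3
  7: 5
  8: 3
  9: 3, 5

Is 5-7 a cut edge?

Yes

Removing 5-7 leaves no path between 5 and 7: the component count goes from 1 to 2. So it is a bridge.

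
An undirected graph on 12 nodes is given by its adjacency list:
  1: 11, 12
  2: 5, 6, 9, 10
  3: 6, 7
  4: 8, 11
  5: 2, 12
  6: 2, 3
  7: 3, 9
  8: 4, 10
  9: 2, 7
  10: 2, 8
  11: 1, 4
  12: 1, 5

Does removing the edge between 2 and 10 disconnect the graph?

After removing 2-10, the path 2-5-12-1-11-4-8-10 still connects them, so the edge is not a bridge.

No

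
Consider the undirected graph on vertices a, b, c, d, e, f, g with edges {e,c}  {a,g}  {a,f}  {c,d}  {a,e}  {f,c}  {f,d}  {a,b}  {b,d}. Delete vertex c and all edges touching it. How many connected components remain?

1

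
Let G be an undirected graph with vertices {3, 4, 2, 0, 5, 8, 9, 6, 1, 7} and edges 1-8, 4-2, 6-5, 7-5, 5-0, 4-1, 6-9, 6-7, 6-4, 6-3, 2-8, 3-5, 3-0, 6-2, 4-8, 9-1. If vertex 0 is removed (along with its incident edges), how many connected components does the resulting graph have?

With 0 gone, the remaining components are: {1, 2, 3, 4, 5, 6, 7, 8, 9}.
That is 1 component.

1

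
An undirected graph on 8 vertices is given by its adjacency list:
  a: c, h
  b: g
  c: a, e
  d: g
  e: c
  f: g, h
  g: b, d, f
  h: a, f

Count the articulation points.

5

Removing a increases the component count from 1 to 2, so a is a cut vertex.
Removing c increases the component count from 1 to 2, so c is a cut vertex.
Removing f increases the component count from 1 to 2, so f is a cut vertex.
Likewise g, h are cut vertices.
By contrast removing e leaves 1 component; it is not a cut vertex. No other vertex is a cut vertex either.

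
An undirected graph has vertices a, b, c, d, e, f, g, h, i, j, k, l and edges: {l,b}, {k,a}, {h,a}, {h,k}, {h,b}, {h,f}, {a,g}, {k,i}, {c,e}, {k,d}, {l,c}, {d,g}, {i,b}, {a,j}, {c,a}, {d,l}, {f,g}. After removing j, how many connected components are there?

1

With j gone, the remaining components are: {a, b, c, d, e, f, g, h, i, k, l}.
That is 1 component.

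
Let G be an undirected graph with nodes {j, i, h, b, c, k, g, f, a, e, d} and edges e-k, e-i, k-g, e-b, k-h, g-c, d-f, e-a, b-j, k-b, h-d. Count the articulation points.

6

Removing b increases the component count from 1 to 2, so b is a cut vertex.
Removing d increases the component count from 1 to 2, so d is a cut vertex.
Removing e increases the component count from 1 to 3, so e is a cut vertex.
Likewise g, h, k are cut vertices.
By contrast removing c leaves 1 component; it is not a cut vertex. No other vertex is a cut vertex either.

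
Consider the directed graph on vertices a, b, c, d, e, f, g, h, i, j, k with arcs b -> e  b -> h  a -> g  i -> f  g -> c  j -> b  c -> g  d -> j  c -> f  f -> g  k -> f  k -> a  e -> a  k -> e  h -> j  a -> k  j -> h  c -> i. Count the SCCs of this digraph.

4

{c, f, g, i} are all mutually reachable — one SCC of size 4.
{b, h, j} are all mutually reachable — one SCC of size 3.
{a, e, k} are all mutually reachable — one SCC of size 3.
{d} is an SCC by itself.
That gives 4 strongly connected components.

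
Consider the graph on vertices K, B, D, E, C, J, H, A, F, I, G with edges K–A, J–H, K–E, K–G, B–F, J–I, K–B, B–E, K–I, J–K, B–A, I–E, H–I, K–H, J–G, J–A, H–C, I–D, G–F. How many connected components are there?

Starting from A we can reach A, B, C, D, E, F, G, H, I, J, K. That is one component of size 11.
Total: 1 component.

1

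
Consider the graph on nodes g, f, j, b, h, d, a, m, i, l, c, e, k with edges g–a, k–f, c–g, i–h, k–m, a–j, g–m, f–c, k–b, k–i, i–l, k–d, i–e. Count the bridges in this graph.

The edges on the cycle k-f-c-g-m-k are not bridges since each lies on that cycle.
But removing k–b disconnects k from b; removing e–i disconnects e from i; removing h–i disconnects h from i; removing k–d disconnects k from d — these are bridges.
In total 8 edges are bridges.

8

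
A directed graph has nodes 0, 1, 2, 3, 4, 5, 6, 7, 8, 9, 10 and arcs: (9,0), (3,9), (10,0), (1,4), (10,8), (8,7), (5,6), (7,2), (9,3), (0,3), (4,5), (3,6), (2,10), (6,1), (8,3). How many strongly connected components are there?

{2, 7, 8, 10} are all mutually reachable — one SCC of size 4.
{1, 4, 5, 6} are all mutually reachable — one SCC of size 4.
{0, 3, 9} are all mutually reachable — one SCC of size 3.
That gives 3 strongly connected components.

3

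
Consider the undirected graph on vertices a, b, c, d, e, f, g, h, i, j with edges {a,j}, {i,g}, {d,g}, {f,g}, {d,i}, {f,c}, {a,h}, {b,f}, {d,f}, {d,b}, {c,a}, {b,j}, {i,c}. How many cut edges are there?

1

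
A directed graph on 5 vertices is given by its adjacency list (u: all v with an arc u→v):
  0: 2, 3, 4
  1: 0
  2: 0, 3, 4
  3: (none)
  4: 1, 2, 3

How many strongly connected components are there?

{0, 1, 2, 4} are all mutually reachable — one SCC of size 4.
{3} is an SCC by itself.
That gives 2 strongly connected components.

2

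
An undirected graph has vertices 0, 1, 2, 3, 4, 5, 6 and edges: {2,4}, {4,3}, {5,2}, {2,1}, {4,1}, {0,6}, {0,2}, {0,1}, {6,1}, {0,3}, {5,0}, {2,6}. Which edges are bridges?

The edges on the cycle 0-2-4-3-0 are not bridges since each lies on that cycle.
Every edge lies on some cycle, so there are no bridges.

none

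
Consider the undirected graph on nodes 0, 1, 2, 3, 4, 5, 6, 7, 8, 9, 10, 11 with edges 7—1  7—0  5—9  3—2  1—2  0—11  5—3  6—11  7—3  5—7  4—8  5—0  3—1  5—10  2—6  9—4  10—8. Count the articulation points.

Removing 5 increases the component count from 1 to 2, so 5 is a cut vertex.
By contrast removing 7 leaves 1 component; it is not a cut vertex. No other vertex is a cut vertex either.

1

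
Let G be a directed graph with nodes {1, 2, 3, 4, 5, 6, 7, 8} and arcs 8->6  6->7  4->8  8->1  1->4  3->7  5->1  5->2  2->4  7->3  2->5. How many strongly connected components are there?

{1, 4, 8} are all mutually reachable — one SCC of size 3.
{2, 5} are all mutually reachable — one SCC of size 2.
{3, 7} are all mutually reachable — one SCC of size 2.
{6} is an SCC by itself.
That gives 4 strongly connected components.

4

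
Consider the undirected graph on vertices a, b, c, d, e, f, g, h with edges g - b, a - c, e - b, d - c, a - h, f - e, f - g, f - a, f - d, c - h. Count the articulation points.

1

Removing f increases the component count from 1 to 2, so f is a cut vertex.
By contrast removing b leaves 1 component; it is not a cut vertex. No other vertex is a cut vertex either.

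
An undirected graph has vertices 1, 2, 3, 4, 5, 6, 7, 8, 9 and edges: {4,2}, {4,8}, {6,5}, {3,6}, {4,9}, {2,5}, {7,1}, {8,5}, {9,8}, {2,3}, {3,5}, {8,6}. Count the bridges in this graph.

The edges on the cycle 4-2-3-6-8-4 are not bridges since each lies on that cycle.
But removing 1—7 disconnects 1 from 7 — this is a bridge.

1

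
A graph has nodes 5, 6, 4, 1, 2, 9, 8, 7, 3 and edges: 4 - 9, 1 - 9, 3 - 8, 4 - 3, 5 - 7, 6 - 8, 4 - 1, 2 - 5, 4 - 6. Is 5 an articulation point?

Yes

Deleting 5 raises the number of components from 2 to 3, so 5 is a cut vertex.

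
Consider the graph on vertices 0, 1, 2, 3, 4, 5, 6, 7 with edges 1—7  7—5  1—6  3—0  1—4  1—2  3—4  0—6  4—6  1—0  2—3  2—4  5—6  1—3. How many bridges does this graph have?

The edges on the cycle 1-7-5-6-1 are not bridges since each lies on that cycle.
Every edge lies on some cycle, so there are no bridges.

0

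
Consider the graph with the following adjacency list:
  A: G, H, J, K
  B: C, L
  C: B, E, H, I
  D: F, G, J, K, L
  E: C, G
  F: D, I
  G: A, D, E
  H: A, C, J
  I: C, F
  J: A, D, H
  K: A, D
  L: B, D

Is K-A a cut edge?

No

After removing K-A, the path K-D-G-A still connects them, so the edge is not a bridge.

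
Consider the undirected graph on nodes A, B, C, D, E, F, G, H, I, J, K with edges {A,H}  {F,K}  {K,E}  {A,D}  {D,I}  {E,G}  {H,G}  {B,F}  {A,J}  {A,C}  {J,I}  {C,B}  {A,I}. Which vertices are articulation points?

A

Removing A increases the component count from 1 to 2, so A is a cut vertex.
By contrast removing B leaves 1 component; it is not a cut vertex. No other vertex is a cut vertex either.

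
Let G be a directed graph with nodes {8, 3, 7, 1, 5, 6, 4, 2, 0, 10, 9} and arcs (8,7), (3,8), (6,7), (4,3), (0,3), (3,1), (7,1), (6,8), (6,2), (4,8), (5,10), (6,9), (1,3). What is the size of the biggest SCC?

4

{1, 3, 7, 8} are all mutually reachable — one SCC of size 4.
{6} is an SCC by itself.
{5} is an SCC by itself.
{10} is an SCC by itself.
{2} is an SCC by itself.
(and 3 more singleton SCCs)
The largest has 4 vertices.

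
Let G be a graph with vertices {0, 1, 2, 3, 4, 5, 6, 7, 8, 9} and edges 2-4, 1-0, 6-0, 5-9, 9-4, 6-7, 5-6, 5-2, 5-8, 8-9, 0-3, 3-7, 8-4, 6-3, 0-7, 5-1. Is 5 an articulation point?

Deleting 5 raises the number of components from 1 to 2, so 5 is a cut vertex.

Yes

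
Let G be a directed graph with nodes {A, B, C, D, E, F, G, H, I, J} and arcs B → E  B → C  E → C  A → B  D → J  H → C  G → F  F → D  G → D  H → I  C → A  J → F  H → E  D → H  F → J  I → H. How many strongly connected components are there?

{A, B, C, E} are all mutually reachable — one SCC of size 4.
{D, F, J} are all mutually reachable — one SCC of size 3.
{H, I} are all mutually reachable — one SCC of size 2.
{G} is an SCC by itself.
That gives 4 strongly connected components.

4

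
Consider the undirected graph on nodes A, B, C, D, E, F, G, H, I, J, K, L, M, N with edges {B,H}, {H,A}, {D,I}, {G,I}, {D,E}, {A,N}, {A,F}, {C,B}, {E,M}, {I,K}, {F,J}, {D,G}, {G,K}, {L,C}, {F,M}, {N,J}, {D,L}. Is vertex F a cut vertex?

Deleting F leaves 1 component (was 1) (its neighbors A, J, M remain connected to each other), so F is not a cut vertex.

No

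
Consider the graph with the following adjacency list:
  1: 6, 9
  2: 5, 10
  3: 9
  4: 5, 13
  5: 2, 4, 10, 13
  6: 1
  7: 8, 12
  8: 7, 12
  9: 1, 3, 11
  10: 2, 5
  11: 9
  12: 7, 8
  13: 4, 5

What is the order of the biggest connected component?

Starting from 7 we can reach 7, 8, 12. That is one component of size 3.
Starting from 1 we can reach 1, 3, 6, 9, 11. That is one component of size 5.
Starting from 2 we can reach 2, 4, 5, 10, 13. That is one component of size 5.
The largest has 5 vertices.

5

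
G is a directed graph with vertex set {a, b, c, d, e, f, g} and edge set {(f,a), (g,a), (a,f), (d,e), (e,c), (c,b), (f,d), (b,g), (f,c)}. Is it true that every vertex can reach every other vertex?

From g we can reach every vertex (a, b, c, d, e, f, g), and every vertex can reach g (a, b, c, d, e, f, g). So the whole graph is one strongly connected component.

Yes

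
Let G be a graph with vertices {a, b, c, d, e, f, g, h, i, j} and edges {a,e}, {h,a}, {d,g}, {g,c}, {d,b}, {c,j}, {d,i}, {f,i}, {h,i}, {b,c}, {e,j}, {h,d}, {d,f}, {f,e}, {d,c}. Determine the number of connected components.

Starting from a we can reach a, b, c, d, e, f, g, h, i, j. That is one component of size 10.
Total: 1 component.

1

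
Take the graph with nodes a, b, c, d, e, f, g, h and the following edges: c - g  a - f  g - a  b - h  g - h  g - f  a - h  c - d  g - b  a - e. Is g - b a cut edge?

No

After removing g - b, the path g-h-b still connects them, so the edge is not a bridge.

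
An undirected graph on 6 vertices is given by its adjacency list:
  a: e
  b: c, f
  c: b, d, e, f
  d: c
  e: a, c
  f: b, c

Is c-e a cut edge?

Removing c-e leaves no path between c and e: the component count goes from 1 to 2. So it is a bridge.

Yes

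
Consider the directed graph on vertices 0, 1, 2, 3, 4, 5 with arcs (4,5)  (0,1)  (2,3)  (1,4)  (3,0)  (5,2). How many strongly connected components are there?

{0, 1, 2, 3, 4, 5} are all mutually reachable — one SCC of size 6.
That gives 1 strongly connected component.

1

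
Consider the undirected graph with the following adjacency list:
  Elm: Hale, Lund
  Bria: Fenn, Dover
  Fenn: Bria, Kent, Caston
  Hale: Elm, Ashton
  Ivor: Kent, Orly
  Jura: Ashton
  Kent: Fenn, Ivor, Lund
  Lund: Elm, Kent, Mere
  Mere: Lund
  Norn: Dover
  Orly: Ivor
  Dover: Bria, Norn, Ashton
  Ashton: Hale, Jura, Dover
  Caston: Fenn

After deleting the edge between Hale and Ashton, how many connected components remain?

1

Hale and Ashton are still connected via Hale-Elm-Lund-Kent-Fenn-Bria-Dover-Ashton, so the component count stays at 1.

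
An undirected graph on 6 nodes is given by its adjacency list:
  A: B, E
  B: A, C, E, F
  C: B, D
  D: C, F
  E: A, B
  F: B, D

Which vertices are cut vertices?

B

Removing B increases the component count from 1 to 2, so B is a cut vertex.
By contrast removing E leaves 1 component; it is not a cut vertex. No other vertex is a cut vertex either.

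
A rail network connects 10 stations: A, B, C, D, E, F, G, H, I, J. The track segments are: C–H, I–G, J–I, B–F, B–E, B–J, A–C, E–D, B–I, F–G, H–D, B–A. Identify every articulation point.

B

Removing B increases the component count from 1 to 2, so B is a cut vertex.
By contrast removing H leaves 1 component; it is not a cut vertex. No other vertex is a cut vertex either.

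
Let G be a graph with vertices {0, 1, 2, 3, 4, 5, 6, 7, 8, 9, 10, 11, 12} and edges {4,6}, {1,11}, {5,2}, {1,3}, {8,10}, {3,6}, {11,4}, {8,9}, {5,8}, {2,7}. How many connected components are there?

4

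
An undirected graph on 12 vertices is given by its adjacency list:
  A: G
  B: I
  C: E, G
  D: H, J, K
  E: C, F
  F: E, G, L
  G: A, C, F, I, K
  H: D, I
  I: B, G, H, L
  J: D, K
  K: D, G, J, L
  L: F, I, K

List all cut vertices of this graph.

Removing G increases the component count from 1 to 2, so G is a cut vertex.
Removing I increases the component count from 1 to 2, so I is a cut vertex.
By contrast removing B leaves 1 component; it is not a cut vertex. No other vertex is a cut vertex either.

G, I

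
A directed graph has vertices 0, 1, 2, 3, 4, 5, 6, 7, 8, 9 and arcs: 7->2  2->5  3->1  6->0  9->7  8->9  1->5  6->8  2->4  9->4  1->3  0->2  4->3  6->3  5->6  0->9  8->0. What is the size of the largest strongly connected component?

10

{0, 1, 2, 3, 4, 5, 6, 7, 8, 9} are all mutually reachable — one SCC of size 10.
The largest has 10 vertices.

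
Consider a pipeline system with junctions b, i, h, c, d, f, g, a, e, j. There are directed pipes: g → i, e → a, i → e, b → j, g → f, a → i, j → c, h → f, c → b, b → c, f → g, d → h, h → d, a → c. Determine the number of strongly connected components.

{b, c, j} are all mutually reachable — one SCC of size 3.
{a, e, i} are all mutually reachable — one SCC of size 3.
{d, h} are all mutually reachable — one SCC of size 2.
{f, g} are all mutually reachable — one SCC of size 2.
That gives 4 strongly connected components.

4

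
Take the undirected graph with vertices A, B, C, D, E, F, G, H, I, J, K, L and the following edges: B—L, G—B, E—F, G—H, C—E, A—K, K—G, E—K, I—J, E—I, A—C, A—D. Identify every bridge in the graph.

The edges on the cycle A-C-E-K-A are not bridges since each lies on that cycle.
But removing K—G disconnects K from G; removing B—L disconnects B from L; removing E—I disconnects E from I; removing I—J disconnects I from J — these are bridges.
In total 8 edges are bridges.

A-D, B-G, B-L, E-F, E-I, G-H, G-K, I-J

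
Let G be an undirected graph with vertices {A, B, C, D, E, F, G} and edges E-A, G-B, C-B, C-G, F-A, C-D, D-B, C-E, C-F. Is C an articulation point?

Deleting C raises the number of components from 1 to 2, so C is a cut vertex.

Yes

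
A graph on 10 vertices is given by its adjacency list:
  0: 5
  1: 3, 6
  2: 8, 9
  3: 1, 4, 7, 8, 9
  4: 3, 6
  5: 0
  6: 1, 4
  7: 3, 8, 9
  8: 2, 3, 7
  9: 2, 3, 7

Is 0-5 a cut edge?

Removing 0-5 leaves no path between 0 and 5: the component count goes from 2 to 3. So it is a bridge.

Yes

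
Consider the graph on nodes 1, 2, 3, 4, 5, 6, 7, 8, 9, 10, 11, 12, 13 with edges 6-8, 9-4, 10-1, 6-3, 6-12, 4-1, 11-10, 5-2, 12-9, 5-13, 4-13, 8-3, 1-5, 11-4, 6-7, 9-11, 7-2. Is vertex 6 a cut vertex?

Yes

Deleting 6 raises the number of components from 1 to 2, so 6 is a cut vertex.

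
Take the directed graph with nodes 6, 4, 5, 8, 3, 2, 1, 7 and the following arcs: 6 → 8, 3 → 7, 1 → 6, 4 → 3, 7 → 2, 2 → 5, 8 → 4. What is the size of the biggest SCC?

{7} is an SCC by itself.
{1} is an SCC by itself.
{5} is an SCC by itself.
{8} is an SCC by itself.
{6} is an SCC by itself.
(and 3 more singleton SCCs)
The largest has 1 vertex.

1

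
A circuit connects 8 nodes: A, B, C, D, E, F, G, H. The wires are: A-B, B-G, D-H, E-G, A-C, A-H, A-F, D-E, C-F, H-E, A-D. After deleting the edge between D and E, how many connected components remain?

1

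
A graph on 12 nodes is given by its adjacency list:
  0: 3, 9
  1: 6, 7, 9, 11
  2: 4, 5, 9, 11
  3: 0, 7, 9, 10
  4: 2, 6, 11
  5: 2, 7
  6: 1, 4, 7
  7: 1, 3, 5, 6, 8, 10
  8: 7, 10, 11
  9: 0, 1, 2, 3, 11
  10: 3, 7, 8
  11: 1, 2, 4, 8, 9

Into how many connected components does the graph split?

Starting from 0 we can reach 0, 1, 2, 3, 4, 5, 6, 7, 8, 9, 10, 11. That is one component of size 12.
Total: 1 component.

1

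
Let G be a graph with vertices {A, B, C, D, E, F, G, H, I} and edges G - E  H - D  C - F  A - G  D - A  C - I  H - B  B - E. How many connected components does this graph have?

Starting from C we can reach C, F, I. That is one component of size 3.
Starting from A we can reach A, B, D, E, G, H. That is one component of size 6.
Total: 2 components.

2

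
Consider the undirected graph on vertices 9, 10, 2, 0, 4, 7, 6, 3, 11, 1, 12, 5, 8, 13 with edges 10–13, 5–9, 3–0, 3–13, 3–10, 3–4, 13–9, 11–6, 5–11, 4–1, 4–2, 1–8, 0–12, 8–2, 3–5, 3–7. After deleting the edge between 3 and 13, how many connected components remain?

1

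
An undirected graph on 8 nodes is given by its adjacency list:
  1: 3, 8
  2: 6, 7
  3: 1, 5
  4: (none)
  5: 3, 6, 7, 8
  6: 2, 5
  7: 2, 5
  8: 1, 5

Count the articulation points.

1

Removing 5 increases the component count from 2 to 3, so 5 is a cut vertex.
By contrast removing 2 leaves 2 components; it is not a cut vertex. No other vertex is a cut vertex either.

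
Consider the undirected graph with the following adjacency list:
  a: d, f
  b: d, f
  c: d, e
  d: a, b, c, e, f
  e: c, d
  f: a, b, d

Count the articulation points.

Removing d increases the component count from 1 to 2, so d is a cut vertex.
By contrast removing b leaves 1 component; it is not a cut vertex. No other vertex is a cut vertex either.

1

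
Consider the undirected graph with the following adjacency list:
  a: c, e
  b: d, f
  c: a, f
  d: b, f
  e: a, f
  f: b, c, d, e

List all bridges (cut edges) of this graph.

none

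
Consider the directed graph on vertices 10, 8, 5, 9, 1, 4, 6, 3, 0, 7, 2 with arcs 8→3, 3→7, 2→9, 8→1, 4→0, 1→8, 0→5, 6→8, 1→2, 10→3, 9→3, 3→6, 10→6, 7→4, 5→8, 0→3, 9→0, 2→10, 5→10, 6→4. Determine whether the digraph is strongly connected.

Yes

From 9 we can reach every vertex (0, 1, 2, 3, 4, 5, 6, 7, 8, 9, 10), and every vertex can reach 9 (0, 1, 2, 3, 4, 5, 6, 7, 8, 9, 10). So the whole graph is one strongly connected component.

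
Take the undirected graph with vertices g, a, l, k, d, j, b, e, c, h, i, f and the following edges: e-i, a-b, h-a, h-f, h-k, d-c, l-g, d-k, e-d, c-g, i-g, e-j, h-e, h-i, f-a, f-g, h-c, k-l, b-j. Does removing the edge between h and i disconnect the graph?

After removing h-i, the path h-e-i still connects them, so the edge is not a bridge.

No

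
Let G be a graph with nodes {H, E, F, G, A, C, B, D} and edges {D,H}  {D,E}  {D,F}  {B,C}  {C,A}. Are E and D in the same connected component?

Yes

From E we can reach D, E, F, H, which includes D.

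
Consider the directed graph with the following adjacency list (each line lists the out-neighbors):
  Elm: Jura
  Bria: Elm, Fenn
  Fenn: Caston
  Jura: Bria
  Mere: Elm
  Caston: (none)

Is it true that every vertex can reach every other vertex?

No

There is no directed path from Fenn to Elm, so the graph is not strongly connected.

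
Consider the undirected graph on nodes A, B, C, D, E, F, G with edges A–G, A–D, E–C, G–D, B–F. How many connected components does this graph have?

Starting from B we can reach B, F. That is one component of size 2.
Starting from C we can reach C, E. That is one component of size 2.
Starting from A we can reach A, D, G. That is one component of size 3.
Total: 3 components.

3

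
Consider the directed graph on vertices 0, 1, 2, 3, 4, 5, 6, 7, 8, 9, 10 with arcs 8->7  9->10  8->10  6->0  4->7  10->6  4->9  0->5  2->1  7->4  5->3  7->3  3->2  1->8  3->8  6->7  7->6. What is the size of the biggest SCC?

11

{0, 1, 2, 3, 4, 5, 6, 7, 8, 9, 10} are all mutually reachable — one SCC of size 11.
The largest has 11 vertices.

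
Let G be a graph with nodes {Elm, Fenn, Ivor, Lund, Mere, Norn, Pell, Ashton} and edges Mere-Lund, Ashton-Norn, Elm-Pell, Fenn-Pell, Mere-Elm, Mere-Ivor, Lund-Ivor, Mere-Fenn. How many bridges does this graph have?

1

The edges on the cycle Mere-Lund-Ivor-Mere are not bridges since each lies on that cycle.
But removing Ashton-Norn disconnects Ashton from Norn — this is a bridge.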